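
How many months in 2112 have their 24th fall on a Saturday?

Check the 24th of each month of 2112: Jan 24: Sun, Feb 24: Wed, Mar 24: Thu, Apr 24: Sun, May 24: Tue, Jun 24: Fri, Jul 24: Sun, Aug 24: Wed, Sep 24: Sat, Oct 24: Mon, Nov 24: Thu, Dec 24: Sat.
Saturday occurs in September, December — 2 months.

2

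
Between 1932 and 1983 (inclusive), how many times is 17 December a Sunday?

Track 17 December's weekday year by year (advancing +1, or +2 across a Feb 29):
  1932: Sat  1933: Sun (+1) ✓  1934: Mon (+1)  1935: Tue (+1)  1936: Thu (+2)
  1937: Fri (+1)  1938: Sat (+1)  1939: Sun (+1) ✓  1940: Tue (+2)  1941: Wed (+1)
  1942: Thu (+1)  1943: Fri (+1)  1944: Sun (+2) ✓  1945: Mon (+1)  … (24 more years) …
  1970: Thu (+1)  1971: Fri (+1)  1972: Sun (+2) ✓  1973: Mon (+1)  1974: Tue (+1)
  1975: Wed (+1)  1976: Fri (+2)  1977: Sat (+1)  1978: Sun (+1) ✓  1979: Mon (+1)
  1980: Wed (+2)  1981: Thu (+1)  1982: Fri (+1)  1983: Sat (+1)
Sunday years: 1933, 1939, 1944, 1950, 1961, 1967, 1972, 1978 — 8 in total.

8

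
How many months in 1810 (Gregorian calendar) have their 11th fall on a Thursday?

2

Check the 11th of each month of 1810: Jan 11: Thu, Feb 11: Sun, Mar 11: Sun, Apr 11: Wed, May 11: Fri, Jun 11: Mon, Jul 11: Wed, Aug 11: Sat, Sep 11: Tue, Oct 11: Thu, Nov 11: Sun, Dec 11: Tue.
Thursday occurs in January, October — 2 months.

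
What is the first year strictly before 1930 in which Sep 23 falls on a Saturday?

1922

From one year to the next, a fixed date's weekday advances by 1, or by 2 when a Feb 29 lies between the two dates.
1930: September 23 is Tuesday.
1929: Monday (−1)
1928: Sunday (−1)
1927: Friday (−2)
1926: Thursday (−1)
1925: Wednesday (−1)
1924: Tuesday (−1)
1923: Sunday (−2)
1922: Saturday (−1)
Sep 23 falls on a Saturday in 1922.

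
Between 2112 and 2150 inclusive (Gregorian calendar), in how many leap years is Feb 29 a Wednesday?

1

Leap years in 2112–2150: 10 of them.
Feb 29 weekday advances by 5 (mod 7) from one leap year to the next four years later (or differs when a century non-leap intervenes).
Leap-day weekdays: 2112:Mon 2116:Sat 2120:Thu 2124:Tue 2128:Sun 2132:Fri 2136:Wed✓ 2140:Mon 2144:Sat 2148:Thu
Wednesday: 2136 → 1.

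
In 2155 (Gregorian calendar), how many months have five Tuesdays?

A month of length L has five Tuesdays iff its first Tuesday is on day ≤ L−28 (so day 1–3 in a 31-day month, 1–2 in a 30-day month, day 1 in a leap February).
Checking each month of 2155: Jan starts Wed (31d); Feb starts Sat (28d); Mar starts Sat (31d); Apr starts Tue (30d) ✓; May starts Thu (31d); Jun starts Sun (30d); Jul starts Tue (31d) ✓; Aug starts Fri (31d); Sep starts Mon (30d) ✓; Oct starts Wed (31d); Nov starts Sat (30d); Dec starts Mon (31d) ✓.
Five-Tuesday months: April, July, September, December → 4.

4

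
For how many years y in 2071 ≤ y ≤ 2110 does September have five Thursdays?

12

September has 30 days; it has five Thursdays when Thursday falls among the first (month-length − 28) days — i.e. when September 1 is one of Thursday/Wednesday.
September 1 by year: 2071:Tue 2072:Thu✓ 2073:Fri 2074:Sat 2075:Sun 2076:Tue 2077:Wed✓ 2078:Thu✓ 2079:Fri 2080:Sun 2081:Mon 2082:Tue 2083:Wed✓ 2084:Fri 2085:Sat …(10 more)… 2096:Sat 2097:Sun 2098:Mon 2099:Tue 2100:Wed✓ 2101:Thu✓ 2102:Fri 2103:Sat 2104:Mon 2105:Tue 2106:Wed✓ 2107:Thu✓ 2108:Sat 2109:Sun 2110:Mon
Years with five Thursdays: 2072, 2077, 2078, 2083, 2088, 2089, 2094, 2095, 2100, 2101, 2106, 2107 → 12.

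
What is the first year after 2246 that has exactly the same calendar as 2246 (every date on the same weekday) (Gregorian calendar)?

Two years share a calendar iff Jan 1 falls on the same weekday and both are leap or both are common. 2246: Jan 1 is Thursday, common year.
2247: Jan 1 Friday, common
2248: Jan 1 Saturday, leap
2249: Jan 1 Monday, common
2250: Jan 1 Tuesday, common
2251: Jan 1 Wednesday, common
2252: Jan 1 Thursday, leap
2253: Jan 1 Saturday, common
2254: Jan 1 Sunday, common
2255: Jan 1 Monday, common
2256: Jan 1 Tuesday, leap
2257: Jan 1 Thursday, common
2257 matches on both conditions.

2257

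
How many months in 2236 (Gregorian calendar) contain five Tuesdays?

4

A month of length L has five Tuesdays iff its first Tuesday is on day ≤ L−28 (so day 1–3 in a 31-day month, 1–2 in a 30-day month, day 1 in a leap February).
Checking each month of 2236: Jan starts Fri (31d); Feb starts Mon (29d); Mar starts Tue (31d) ✓; Apr starts Fri (30d); May starts Sun (31d) ✓; Jun starts Wed (30d); Jul starts Fri (31d); Aug starts Mon (31d) ✓; Sep starts Thu (30d); Oct starts Sat (31d); Nov starts Tue (30d) ✓; Dec starts Thu (31d).
Five-Tuesday months: March, May, August, November → 4.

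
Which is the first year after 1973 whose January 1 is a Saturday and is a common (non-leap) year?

Jan 1 advances by 2 weekdays after a leap year and by 1 after a common year.
1973: Jan 1 is Monday.
1974: Tuesday
1975: Wednesday
1976: Thursday (leap)
1977: Saturday
1977 begins on a Saturday and is a common year.

1977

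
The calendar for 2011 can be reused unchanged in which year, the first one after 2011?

Two years share a calendar iff Jan 1 falls on the same weekday and both are leap or both are common. 2011: Jan 1 is Saturday, common year.
2012: Jan 1 Sunday, leap
2013: Jan 1 Tuesday, common
2014: Jan 1 Wednesday, common
2015: Jan 1 Thursday, common
2016: Jan 1 Friday, leap
2017: Jan 1 Sunday, common
2018: Jan 1 Monday, common
2019: Jan 1 Tuesday, common
2020: Jan 1 Wednesday, leap
2021: Jan 1 Friday, common
2022: Jan 1 Saturday, common
2022 matches on both conditions.

2022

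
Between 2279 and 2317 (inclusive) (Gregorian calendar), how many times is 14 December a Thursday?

6

Track 14 December's weekday year by year (advancing +1, or +2 across a Feb 29):
  2279: Sun  2280: Tue (+2)  2281: Wed (+1)  2282: Thu (+1) ✓  2283: Fri (+1)
  2284: Sun (+2)  2285: Mon (+1)  2286: Tue (+1)  2287: Wed (+1)  2288: Fri (+2)
  2289: Sat (+1)  2290: Sun (+1)  2291: Mon (+1)  2292: Wed (+2)  … (11 more years) …
  2304: Wed (+2)  2305: Thu (+1) ✓  2306: Fri (+1)  2307: Sat (+1)  2308: Mon (+2)
  2309: Tue (+1)  2310: Wed (+1)  2311: Thu (+1) ✓  2312: Sat (+2)  2313: Sun (+1)
  2314: Mon (+1)  2315: Tue (+1)  2316: Thu (+2) ✓  2317: Fri (+1)
Thursday years: 2282, 2293, 2299, 2305, 2311, 2316 — 6 in total.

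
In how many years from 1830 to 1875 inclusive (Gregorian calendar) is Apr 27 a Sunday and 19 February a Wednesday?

Check each year's weekday for Apr 27 and 19 February:
  1830: Tue/Fri  1831: Wed/Sat  1832: Fri/Sun  1833: Sat/Tue  1834: Sun/Wed ✓  1835: Mon/Thu  1836: Wed/Fri  1837: Thu/Sun  1838: Fri/Mon  1839: Sat/Tue  1840: Mon/Wed  1841: Tue/Fri  1842: Wed/Sat  1843: Thu/Sun  …(18 more)…  1862: Sun/Wed ✓  1863: Mon/Thu  1864: Wed/Fri  1865: Thu/Sun  1866: Fri/Mon  1867: Sat/Tue  1868: Mon/Wed  1869: Tue/Fri  1870: Wed/Sat  1871: Thu/Sun  1872: Sat/Mon  1873: Sun/Wed ✓  1874: Mon/Thu  1875: Tue/Fri
Both conditions hold in: 1834, 1845, 1851, 1862, 1873 — 5.

5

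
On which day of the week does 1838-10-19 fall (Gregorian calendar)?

January 1, 1838 is a Monday.
October 19 is day 292 of the year, i.e. 291 days after Jan 1.
291 mod 7 = 4, so advance 4 weekdays from Monday: Friday.

Friday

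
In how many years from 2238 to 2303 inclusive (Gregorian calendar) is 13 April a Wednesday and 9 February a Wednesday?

7

Check each year's weekday for 13 April and 9 February:
  2238: Fri/Fri  2239: Sat/Sat  2240: Mon/Sun  2241: Tue/Tue  2242: Wed/Wed ✓  2243: Thu/Thu  2244: Sat/Fri  2245: Sun/Sun  2246: Mon/Mon  2247: Tue/Tue  2248: Thu/Wed  2249: Fri/Fri  2250: Sat/Sat  2251: Sun/Sun  …(38 more)…  2290: Sun/Sun  2291: Mon/Mon  2292: Wed/Tue  2293: Thu/Thu  2294: Fri/Fri  2295: Sat/Sat  2296: Mon/Sun  2297: Tue/Tue  2298: Wed/Wed ✓  2299: Thu/Thu  2300: Fri/Fri  2301: Sat/Sat  2302: Sun/Sun  2303: Mon/Mon
Both conditions hold in: 2242, 2253, 2259, 2270, 2281, 2287, 2298 — 7.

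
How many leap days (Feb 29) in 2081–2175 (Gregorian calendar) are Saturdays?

3

Leap years in 2081–2175: 22 of them.
Feb 29 weekday advances by 5 (mod 7) from one leap year to the next four years later (or differs when a century non-leap intervenes).
Leap-day weekdays: 2084:Tue 2088:Sun 2092:Fri 2096:Wed 2104:Fri 2108:Wed 2112:Mon 2116:Sat✓ 2120:Thu 2124:Tue 2128:Sun 2132:Fri 2136:Wed 2140:Mon 2144:Sat✓ 2148:Thu 2152:Tue 2156:Sun 2160:Fri 2164:Wed 2168:Mon 2172:Sat✓
Saturday: 2116, 2144, 2172 → 3.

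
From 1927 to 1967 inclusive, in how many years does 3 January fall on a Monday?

6

Track 3 January's weekday year by year (advancing +1, or +2 across a Feb 29):
  1927: Mon ✓  1928: Tue (+1)  1929: Thu (+2)  1930: Fri (+1)  1931: Sat (+1)
  1932: Sun (+1)  1933: Tue (+2)  1934: Wed (+1)  1935: Thu (+1)  1936: Fri (+1)
  1937: Sun (+2)  1938: Mon (+1) ✓  1939: Tue (+1)  1940: Wed (+1)  … (13 more years) …
  1954: Sun (+1)  1955: Mon (+1) ✓  1956: Tue (+1)  1957: Thu (+2)  1958: Fri (+1)
  1959: Sat (+1)  1960: Sun (+1)  1961: Tue (+2)  1962: Wed (+1)  1963: Thu (+1)
  1964: Fri (+1)  1965: Sun (+2)  1966: Mon (+1) ✓  1967: Tue (+1)
Monday years: 1927, 1938, 1944, 1949, 1955, 1966 — 6 in total.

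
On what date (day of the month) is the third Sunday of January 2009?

18

January 1, 2009 is a Thursday, so the first Sunday is the 4th.
The third Sunday is 4 + 14 = 18.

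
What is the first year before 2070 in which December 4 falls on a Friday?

From one year to the next, a fixed date's weekday advances by 1, or by 2 when a Feb 29 lies between the two dates.
2070: December 4 is Thursday.
2069: Wednesday (−1)
2068: Tuesday (−1)
2067: Sunday (−2)
2066: Saturday (−1)
2065: Friday (−1)
December 4 falls on a Friday in 2065.

2065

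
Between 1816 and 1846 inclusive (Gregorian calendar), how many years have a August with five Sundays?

August has 31 days; it has five Sundays when Sunday falls among the first (month-length − 28) days — i.e. when August 1 is one of Sunday/Saturday/Friday.
August 1 by year: 1816:Thu 1817:Fri✓ 1818:Sat✓ 1819:Sun✓ 1820:Tue 1821:Wed 1822:Thu 1823:Fri✓ 1824:Sun✓ 1825:Mon 1826:Tue 1827:Wed 1828:Fri✓ 1829:Sat✓ 1830:Sun✓ 1831:Mon 1832:Wed 1833:Thu 1834:Fri✓ 1835:Sat✓ 1836:Mon 1837:Tue 1838:Wed 1839:Thu 1840:Sat✓ 1841:Sun✓ 1842:Mon 1843:Tue 1844:Thu 1845:Fri✓ 1846:Sat✓
Years with five Sundays: 1817, 1818, 1819, 1823, 1824, 1828, 1829, 1830, 1834, 1835, 1840, 1841, 1845, 1846 → 14.

14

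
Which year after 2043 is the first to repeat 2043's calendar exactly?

Two years share a calendar iff Jan 1 falls on the same weekday and both are leap or both are common. 2043: Jan 1 is Thursday, common year.
2044: Jan 1 Friday, leap
2045: Jan 1 Sunday, common
2046: Jan 1 Monday, common
2047: Jan 1 Tuesday, common
2048: Jan 1 Wednesday, leap
2049: Jan 1 Friday, common
2050: Jan 1 Saturday, common
2051: Jan 1 Sunday, common
2052: Jan 1 Monday, leap
2053: Jan 1 Wednesday, common
2054: Jan 1 Thursday, common
2054 matches on both conditions.

2054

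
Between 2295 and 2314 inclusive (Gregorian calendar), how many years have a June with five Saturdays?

June has 30 days; it has five Saturdays when Saturday falls among the first (month-length − 28) days — i.e. when June 1 is one of Saturday/Friday.
June 1 by year: 2295:Sat✓ 2296:Mon 2297:Tue 2298:Wed 2299:Thu 2300:Fri✓ 2301:Sat✓ 2302:Sun 2303:Mon 2304:Wed 2305:Thu 2306:Fri✓ 2307:Sat✓ 2308:Mon 2309:Tue 2310:Wed 2311:Thu 2312:Sat✓ 2313:Sun 2314:Mon
Years with five Saturdays: 2295, 2300, 2301, 2306, 2307, 2312 → 6.

6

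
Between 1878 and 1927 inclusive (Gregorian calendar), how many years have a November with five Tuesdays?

15

November has 30 days; it has five Tuesdays when Tuesday falls among the first (month-length − 28) days — i.e. when November 1 is one of Tuesday/Monday.
November 1 by year: 1878:Fri 1879:Sat 1880:Mon✓ 1881:Tue✓ 1882:Wed 1883:Thu 1884:Sat 1885:Sun 1886:Mon✓ 1887:Tue✓ 1888:Thu 1889:Fri 1890:Sat 1891:Sun 1892:Tue✓ …(20 more)… 1913:Sat 1914:Sun 1915:Mon✓ 1916:Wed 1917:Thu 1918:Fri 1919:Sat 1920:Mon✓ 1921:Tue✓ 1922:Wed 1923:Thu 1924:Sat 1925:Sun 1926:Mon✓ 1927:Tue✓
Years with five Tuesdays: 1880, 1881, 1886, 1887, 1892, 1897, 1898, 1904, 1909, 1910, 1915, 1920, 1921, 1926, 1927 → 15.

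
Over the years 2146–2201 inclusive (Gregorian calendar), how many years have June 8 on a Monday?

8

Track June 8's weekday year by year (advancing +1, or +2 across a Feb 29):
  2146: Wed  2147: Thu (+1)  2148: Sat (+2)  2149: Sun (+1)  2150: Mon (+1) ✓
  2151: Tue (+1)  2152: Thu (+2)  2153: Fri (+1)  2154: Sat (+1)  2155: Sun (+1)
  2156: Tue (+2)  2157: Wed (+1)  2158: Thu (+1)  2159: Fri (+1)  … (28 more years) …
  2188: Sun (+2)  2189: Mon (+1) ✓  2190: Tue (+1)  2191: Wed (+1)  2192: Fri (+2)
  2193: Sat (+1)  2194: Sun (+1)  2195: Mon (+1) ✓  2196: Wed (+2)  2197: Thu (+1)
  2198: Fri (+1)  2199: Sat (+1)  2200: Sun (+1)  2201: Mon (+1) ✓
Monday years: 2150, 2161, 2167, 2172, 2178, 2189, 2195, 2201 — 8 in total.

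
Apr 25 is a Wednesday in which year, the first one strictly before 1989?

1984

From one year to the next, a fixed date's weekday advances by 1, or by 2 when a Feb 29 lies between the two dates.
1989: April 25 is Tuesday.
1988: Monday (−1)
1987: Saturday (−2)
1986: Friday (−1)
1985: Thursday (−1)
1984: Wednesday (−1)
Apr 25 falls on a Wednesday in 1984.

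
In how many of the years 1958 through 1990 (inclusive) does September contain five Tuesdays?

10

September has 30 days; it has five Tuesdays when Tuesday falls among the first (month-length − 28) days — i.e. when September 1 is one of Tuesday/Monday.
September 1 by year: 1958:Mon✓ 1959:Tue✓ 1960:Thu 1961:Fri 1962:Sat 1963:Sun 1964:Tue✓ 1965:Wed 1966:Thu 1967:Fri 1968:Sun 1969:Mon✓ 1970:Tue✓ 1971:Wed 1972:Fri …(3 more)… 1976:Wed 1977:Thu 1978:Fri 1979:Sat 1980:Mon✓ 1981:Tue✓ 1982:Wed 1983:Thu 1984:Sat 1985:Sun 1986:Mon✓ 1987:Tue✓ 1988:Thu 1989:Fri 1990:Sat
Years with five Tuesdays: 1958, 1959, 1964, 1969, 1970, 1975, 1980, 1981, 1986, 1987 → 10.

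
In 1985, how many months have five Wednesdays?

4

A month of length L has five Wednesdays iff its first Wednesday is on day ≤ L−28 (so day 1–3 in a 31-day month, 1–2 in a 30-day month, day 1 in a leap February).
Checking each month of 1985: Jan starts Tue (31d) ✓; Feb starts Fri (28d); Mar starts Fri (31d); Apr starts Mon (30d); May starts Wed (31d) ✓; Jun starts Sat (30d); Jul starts Mon (31d) ✓; Aug starts Thu (31d); Sep starts Sun (30d); Oct starts Tue (31d) ✓; Nov starts Fri (30d); Dec starts Sun (31d).
Five-Wednesday months: January, May, July, October → 4.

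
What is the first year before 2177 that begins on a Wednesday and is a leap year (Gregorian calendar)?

Jan 1 advances by 2 weekdays after a leap year and by 1 after a common year.
2177: Jan 1 is Wednesday.
2176: Monday (leap)
2175: Sunday
2174: Saturday
2173: Friday
2172: Wednesday (leap)
2172 begins on a Wednesday and is a leap year.

2172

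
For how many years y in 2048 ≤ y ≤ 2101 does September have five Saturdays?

September has 30 days; it has five Saturdays when Saturday falls among the first (month-length − 28) days — i.e. when September 1 is one of Saturday/Friday.
September 1 by year: 2048:Tue 2049:Wed 2050:Thu 2051:Fri✓ 2052:Sun 2053:Mon 2054:Tue 2055:Wed 2056:Fri✓ 2057:Sat✓ 2058:Sun 2059:Mon 2060:Wed 2061:Thu 2062:Fri✓ …(24 more)… 2087:Mon 2088:Wed 2089:Thu 2090:Fri✓ 2091:Sat✓ 2092:Mon 2093:Tue 2094:Wed 2095:Thu 2096:Sat✓ 2097:Sun 2098:Mon 2099:Tue 2100:Wed 2101:Thu
Years with five Saturdays: 2051, 2056, 2057, 2062, 2063, 2068, 2073, 2074, 2079, 2084, 2085, 2090, 2091, 2096 → 14.

14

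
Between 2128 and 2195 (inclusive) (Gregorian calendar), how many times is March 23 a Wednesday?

10

Track March 23's weekday year by year (advancing +1, or +2 across a Feb 29):
  2128: Tue  2129: Wed (+1) ✓  2130: Thu (+1)  2131: Fri (+1)  2132: Sun (+2)
  2133: Mon (+1)  2134: Tue (+1)  2135: Wed (+1) ✓  2136: Fri (+2)  2137: Sat (+1)
  2138: Sun (+1)  2139: Mon (+1)  2140: Wed (+2) ✓  2141: Thu (+1)  … (40 more years) …
  2182: Sat (+1)  2183: Sun (+1)  2184: Tue (+2)  2185: Wed (+1) ✓  2186: Thu (+1)
  2187: Fri (+1)  2188: Sun (+2)  2189: Mon (+1)  2190: Tue (+1)  2191: Wed (+1) ✓
  2192: Fri (+2)  2193: Sat (+1)  2194: Sun (+1)  2195: Mon (+1)
Wednesday years: 2129, 2135, 2140, 2146, 2157, 2163, 2168, 2174, 2185, 2191 — 10 in total.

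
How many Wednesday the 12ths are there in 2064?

2

Check the 12th of each month of 2064: Jan 12: Sat, Feb 12: Tue, Mar 12: Wed, Apr 12: Sat, May 12: Mon, Jun 12: Thu, Jul 12: Sat, Aug 12: Tue, Sep 12: Fri, Oct 12: Sun, Nov 12: Wed, Dec 12: Fri.
Wednesday occurs in March, November — 2 months.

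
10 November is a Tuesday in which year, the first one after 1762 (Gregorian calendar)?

1767

From one year to the next, a fixed date's weekday advances by 1, or by 2 when a Feb 29 lies between the two dates.
1762: November 10 is Wednesday.
1763: Thursday (+1)
1764: Saturday (+2)
1765: Sunday (+1)
1766: Monday (+1)
1767: Tuesday (+1)
10 November falls on a Tuesday in 1767.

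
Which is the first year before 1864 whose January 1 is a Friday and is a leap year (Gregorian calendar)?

Jan 1 advances by 2 weekdays after a leap year and by 1 after a common year.
1864: Jan 1 is Friday (leap).
1863: Thursday
1862: Wednesday
1861: Tuesday
1860: Sunday (leap)
1859: Saturday
1858: Friday
1857: Thursday
1856: Tuesday (leap)
1855: Monday
1854: Sunday
1853: Saturday
1852: Thursday (leap)
1851: Wednesday
1850: Tuesday
1849: Monday
1848: Saturday (leap)
1847: Friday
1846: Thursday
1845: Wednesday
1844: Monday (leap)
1843: Sunday
1842: Saturday
1841: Friday
1840: Wednesday (leap)
1839: Tuesday
1838: Monday
1837: Sunday
1836: Friday (leap)
1836 begins on a Friday and is a leap year.

1836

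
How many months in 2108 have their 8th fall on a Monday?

1

Check the 8th of each month of 2108: Jan 8: Sun, Feb 8: Wed, Mar 8: Thu, Apr 8: Sun, May 8: Tue, Jun 8: Fri, Jul 8: Sun, Aug 8: Wed, Sep 8: Sat, Oct 8: Mon, Nov 8: Thu, Dec 8: Sat.
Monday occurs in October — 1 month.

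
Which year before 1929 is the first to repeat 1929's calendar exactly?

Two years share a calendar iff Jan 1 falls on the same weekday and both are leap or both are common. 1929: Jan 1 is Tuesday, common year.
1928: Jan 1 Sunday, leap
1927: Jan 1 Saturday, common
1926: Jan 1 Friday, common
1925: Jan 1 Thursday, common
1924: Jan 1 Tuesday, leap
1923: Jan 1 Monday, common
1922: Jan 1 Sunday, common
1921: Jan 1 Saturday, common
1920: Jan 1 Thursday, leap
1919: Jan 1 Wednesday, common
1918: Jan 1 Tuesday, common
1918 matches on both conditions.

1918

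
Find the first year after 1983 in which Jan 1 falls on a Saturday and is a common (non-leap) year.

Jan 1 advances by 2 weekdays after a leap year and by 1 after a common year.
1983: Jan 1 is Saturday.
1984: Sunday (leap)
1985: Tuesday
1986: Wednesday
1987: Thursday
1988: Friday (leap)
1989: Sunday
1990: Monday
1991: Tuesday
1992: Wednesday (leap)
1993: Friday
1994: Saturday
1994 begins on a Saturday and is a common year.

1994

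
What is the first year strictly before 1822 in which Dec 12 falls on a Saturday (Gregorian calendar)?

1818

From one year to the next, a fixed date's weekday advances by 1, or by 2 when a Feb 29 lies between the two dates.
1822: December 12 is Thursday.
1821: Wednesday (−1)
1820: Tuesday (−1)
1819: Sunday (−2)
1818: Saturday (−1)
Dec 12 falls on a Saturday in 1818.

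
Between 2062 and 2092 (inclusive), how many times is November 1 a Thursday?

5

Track November 1's weekday year by year (advancing +1, or +2 across a Feb 29):
  2062: Wed  2063: Thu (+1) ✓  2064: Sat (+2)  2065: Sun (+1)  2066: Mon (+1)
  2067: Tue (+1)  2068: Thu (+2) ✓  2069: Fri (+1)  2070: Sat (+1)  2071: Sun (+1)
  2072: Tue (+2)  2073: Wed (+1)  2074: Thu (+1) ✓  2075: Fri (+1)  … (3 more years) …
  2079: Wed (+1)  2080: Fri (+2)  2081: Sat (+1)  2082: Sun (+1)  2083: Mon (+1)
  2084: Wed (+2)  2085: Thu (+1) ✓  2086: Fri (+1)  2087: Sat (+1)  2088: Mon (+2)
  2089: Tue (+1)  2090: Wed (+1)  2091: Thu (+1) ✓  2092: Sat (+2)
Thursday years: 2063, 2068, 2074, 2085, 2091 — 5 in total.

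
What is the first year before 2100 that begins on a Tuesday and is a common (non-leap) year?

Jan 1 advances by 2 weekdays after a leap year and by 1 after a common year.
2100: Jan 1 is Friday.
2099: Thursday
2098: Wednesday
2097: Tuesday
2097 begins on a Tuesday and is a common year.

2097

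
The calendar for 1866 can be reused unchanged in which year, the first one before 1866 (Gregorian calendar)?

1855

Two years share a calendar iff Jan 1 falls on the same weekday and both are leap or both are common. 1866: Jan 1 is Monday, common year.
1865: Jan 1 Sunday, common
1864: Jan 1 Friday, leap
1863: Jan 1 Thursday, common
1862: Jan 1 Wednesday, common
1861: Jan 1 Tuesday, common
1860: Jan 1 Sunday, leap
1859: Jan 1 Saturday, common
1858: Jan 1 Friday, common
1857: Jan 1 Thursday, common
1856: Jan 1 Tuesday, leap
1855: Jan 1 Monday, common
1855 matches on both conditions.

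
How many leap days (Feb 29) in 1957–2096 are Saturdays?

5

Leap years in 1957–2096: 35 of them.
Feb 29 weekday advances by 5 (mod 7) from one leap year to the next four years later (or differs when a century non-leap intervenes).
Leap-day weekdays: 1960:Mon 1964:Sat✓ 1968:Thu 1972:Tue 1976:Sun 1980:Fri 1984:Wed 1988:Mon 1992:Sat✓ 1996:Thu 2000:Tue 2004:Sun 2008:Fri …(9 more)… 2048:Sat✓ 2052:Thu 2056:Tue 2060:Sun 2064:Fri 2068:Wed 2072:Mon 2076:Sat✓ 2080:Thu 2084:Tue 2088:Sun 2092:Fri 2096:Wed
Saturday: 1964, 1992, 2020, 2048, 2076 → 5.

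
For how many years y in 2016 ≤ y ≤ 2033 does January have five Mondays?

January has 31 days; it has five Mondays when Monday falls among the first (month-length − 28) days — i.e. when January 1 is one of Monday/Sunday/Saturday.
January 1 by year: 2016:Fri 2017:Sun✓ 2018:Mon✓ 2019:Tue 2020:Wed 2021:Fri 2022:Sat✓ 2023:Sun✓ 2024:Mon✓ 2025:Wed 2026:Thu 2027:Fri 2028:Sat✓ 2029:Mon✓ 2030:Tue 2031:Wed 2032:Thu 2033:Sat✓
Years with five Mondays: 2017, 2018, 2022, 2023, 2024, 2028, 2029, 2033 → 8.

8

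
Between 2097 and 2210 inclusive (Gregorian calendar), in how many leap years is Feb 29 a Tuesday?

Leap years in 2097–2210: 26 of them.
Feb 29 weekday advances by 5 (mod 7) from one leap year to the next four years later (or differs when a century non-leap intervenes).
Leap-day weekdays: 2104:Fri 2108:Wed 2112:Mon 2116:Sat 2120:Thu 2124:Tue✓ 2128:Sun 2132:Fri 2136:Wed 2140:Mon 2144:Sat 2148:Thu 2152:Tue✓ 2156:Sun 2160:Fri 2164:Wed 2168:Mon 2172:Sat 2176:Thu 2180:Tue✓ 2184:Sun 2188:Fri 2192:Wed 2196:Mon 2204:Wed 2208:Mon
Tuesday: 2124, 2152, 2180 → 3.

3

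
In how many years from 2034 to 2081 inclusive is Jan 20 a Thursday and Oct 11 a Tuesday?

5

Check each year's weekday for Jan 20 and Oct 11:
  2034: Fri/Wed  2035: Sat/Thu  2036: Sun/Sat  2037: Tue/Sun  2038: Wed/Mon  2039: Thu/Tue ✓  2040: Fri/Thu  2041: Sun/Fri  2042: Mon/Sat  2043: Tue/Sun  2044: Wed/Tue  2045: Fri/Wed  2046: Sat/Thu  2047: Sun/Fri  …(20 more)…  2068: Fri/Thu  2069: Sun/Fri  2070: Mon/Sat  2071: Tue/Sun  2072: Wed/Tue  2073: Fri/Wed  2074: Sat/Thu  2075: Sun/Fri  2076: Mon/Sun  2077: Wed/Mon  2078: Thu/Tue ✓  2079: Fri/Wed  2080: Sat/Fri  2081: Mon/Sat
Both conditions hold in: 2039, 2050, 2061, 2067, 2078 — 5.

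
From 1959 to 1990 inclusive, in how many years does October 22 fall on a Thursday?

5

Track October 22's weekday year by year (advancing +1, or +2 across a Feb 29):
  1959: Thu ✓  1960: Sat (+2)  1961: Sun (+1)  1962: Mon (+1)  1963: Tue (+1)
  1964: Thu (+2) ✓  1965: Fri (+1)  1966: Sat (+1)  1967: Sun (+1)  1968: Tue (+2)
  1969: Wed (+1)  1970: Thu (+1) ✓  1971: Fri (+1)  1972: Sun (+2)  … (4 more years) …
  1977: Sat (+1)  1978: Sun (+1)  1979: Mon (+1)  1980: Wed (+2)  1981: Thu (+1) ✓
  1982: Fri (+1)  1983: Sat (+1)  1984: Mon (+2)  1985: Tue (+1)  1986: Wed (+1)
  1987: Thu (+1) ✓  1988: Sat (+2)  1989: Sun (+1)  1990: Mon (+1)
Thursday years: 1959, 1964, 1970, 1981, 1987 — 5 in total.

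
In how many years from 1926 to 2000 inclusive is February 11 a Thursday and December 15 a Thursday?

Check each year's weekday for February 11 and December 15:
  1926: Thu/Wed  1927: Fri/Thu  1928: Sat/Sat  1929: Mon/Sun  1930: Tue/Mon  1931: Wed/Tue  1932: Thu/Thu ✓  1933: Sat/Fri  1934: Sun/Sat  1935: Mon/Sun  1936: Tue/Tue  1937: Thu/Wed  1938: Fri/Thu  1939: Sat/Fri  …(47 more)…  1987: Wed/Tue  1988: Thu/Thu ✓  1989: Sat/Fri  1990: Sun/Sat  1991: Mon/Sun  1992: Tue/Tue  1993: Thu/Wed  1994: Fri/Thu  1995: Sat/Fri  1996: Sun/Sun  1997: Tue/Mon  1998: Wed/Tue  1999: Thu/Wed  2000: Fri/Fri
Both conditions hold in: 1932, 1960, 1988 — 3.

3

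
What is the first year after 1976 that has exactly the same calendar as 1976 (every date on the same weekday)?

2004

Two years share a calendar iff Jan 1 falls on the same weekday and both are leap or both are common. 1976: Jan 1 is Thursday, leap year.
1977: Jan 1 Saturday, common
1978: Jan 1 Sunday, common
1979: Jan 1 Monday, common
1980: Jan 1 Tuesday, leap
1981: Jan 1 Thursday, common
1982: Jan 1 Friday, common
1983: Jan 1 Saturday, common
1984: Jan 1 Sunday, leap
1985: Jan 1 Tuesday, common
1986: Jan 1 Wednesday, common
1987: Jan 1 Thursday, common
1988: Jan 1 Friday, leap
1989: Jan 1 Sunday, common
1990: Jan 1 Monday, common
1991: Jan 1 Tuesday, common
1992: Jan 1 Wednesday, leap
1993: Jan 1 Friday, common
1994: Jan 1 Saturday, common
1995: Jan 1 Sunday, common
1996: Jan 1 Monday, leap
1997: Jan 1 Wednesday, common
1998: Jan 1 Thursday, common
1999: Jan 1 Friday, common
2000: Jan 1 Saturday, leap
2001: Jan 1 Monday, common
2002: Jan 1 Tuesday, common
2003: Jan 1 Wednesday, common
2004: Jan 1 Thursday, leap
2004 matches on both conditions.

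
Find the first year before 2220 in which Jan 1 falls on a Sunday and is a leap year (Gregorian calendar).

Jan 1 advances by 2 weekdays after a leap year and by 1 after a common year.
2220: Jan 1 is Saturday (leap).
2219: Friday
2218: Thursday
2217: Wednesday
2216: Monday (leap)
2215: Sunday
2214: Saturday
2213: Friday
2212: Wednesday (leap)
2211: Tuesday
2210: Monday
2209: Sunday
2208: Friday (leap)
2207: Thursday
2206: Wednesday
2205: Tuesday
2204: Sunday (leap)
2204 begins on a Sunday and is a leap year.

2204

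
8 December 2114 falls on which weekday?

January 1, 2114 is a Monday.
December 8 is day 342 of the year, i.e. 341 days after Jan 1.
341 mod 7 = 5, so advance 5 weekdays from Monday: Saturday.

Saturday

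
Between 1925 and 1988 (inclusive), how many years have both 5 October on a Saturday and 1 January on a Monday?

Check each year's weekday for 5 October and 1 January:
  1925: Mon/Thu  1926: Tue/Fri  1927: Wed/Sat  1928: Fri/Sun  1929: Sat/Tue  1930: Sun/Wed  1931: Mon/Thu  1932: Wed/Fri  1933: Thu/Sun  1934: Fri/Mon  1935: Sat/Tue  1936: Mon/Wed  1937: Tue/Fri  1938: Wed/Sat  …(36 more)…  1975: Sun/Wed  1976: Tue/Thu  1977: Wed/Sat  1978: Thu/Sun  1979: Fri/Mon  1980: Sun/Tue  1981: Mon/Thu  1982: Tue/Fri  1983: Wed/Sat  1984: Fri/Sun  1985: Sat/Tue  1986: Sun/Wed  1987: Mon/Thu  1988: Wed/Fri
Both conditions hold in: 1940, 1968 — 2.

2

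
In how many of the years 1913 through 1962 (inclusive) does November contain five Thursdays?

November has 30 days; it has five Thursdays when Thursday falls among the first (month-length − 28) days — i.e. when November 1 is one of Thursday/Wednesday.
November 1 by year: 1913:Sat 1914:Sun 1915:Mon 1916:Wed✓ 1917:Thu✓ 1918:Fri 1919:Sat 1920:Mon 1921:Tue 1922:Wed✓ 1923:Thu✓ 1924:Sat 1925:Sun 1926:Mon 1927:Tue …(20 more)… 1948:Mon 1949:Tue 1950:Wed✓ 1951:Thu✓ 1952:Sat 1953:Sun 1954:Mon 1955:Tue 1956:Thu✓ 1957:Fri 1958:Sat 1959:Sun 1960:Tue 1961:Wed✓ 1962:Thu✓
Years with five Thursdays: 1916, 1917, 1922, 1923, 1928, 1933, 1934, 1939, 1944, 1945, 1950, 1951, 1956, 1961, 1962 → 15.

15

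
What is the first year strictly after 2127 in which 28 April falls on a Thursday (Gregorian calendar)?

2129

From one year to the next, a fixed date's weekday advances by 1, or by 2 when a Feb 29 lies between the two dates.
2127: April 28 is Monday.
2128: Wednesday (+2)
2129: Thursday (+1)
28 April falls on a Thursday in 2129.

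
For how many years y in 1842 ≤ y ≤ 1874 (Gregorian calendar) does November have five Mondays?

9

November has 30 days; it has five Mondays when Monday falls among the first (month-length − 28) days — i.e. when November 1 is one of Monday/Sunday.
November 1 by year: 1842:Tue 1843:Wed 1844:Fri 1845:Sat 1846:Sun✓ 1847:Mon✓ 1848:Wed 1849:Thu 1850:Fri 1851:Sat 1852:Mon✓ 1853:Tue 1854:Wed 1855:Thu 1856:Sat …(3 more)… 1860:Thu 1861:Fri 1862:Sat 1863:Sun✓ 1864:Tue 1865:Wed 1866:Thu 1867:Fri 1868:Sun✓ 1869:Mon✓ 1870:Tue 1871:Wed 1872:Fri 1873:Sat 1874:Sun✓
Years with five Mondays: 1846, 1847, 1852, 1857, 1858, 1863, 1868, 1869, 1874 → 9.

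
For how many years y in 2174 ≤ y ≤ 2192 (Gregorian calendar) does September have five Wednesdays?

5

September has 30 days; it has five Wednesdays when Wednesday falls among the first (month-length − 28) days — i.e. when September 1 is one of Wednesday/Tuesday.
September 1 by year: 2174:Thu 2175:Fri 2176:Sun 2177:Mon 2178:Tue✓ 2179:Wed✓ 2180:Fri 2181:Sat 2182:Sun 2183:Mon 2184:Wed✓ 2185:Thu 2186:Fri 2187:Sat 2188:Mon 2189:Tue✓ 2190:Wed✓ 2191:Thu 2192:Sat
Years with five Wednesdays: 2178, 2179, 2184, 2189, 2190 → 5.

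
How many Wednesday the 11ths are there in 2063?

2

Check the 11th of each month of 2063: Jan 11: Thu, Feb 11: Sun, Mar 11: Sun, Apr 11: Wed, May 11: Fri, Jun 11: Mon, Jul 11: Wed, Aug 11: Sat, Sep 11: Tue, Oct 11: Thu, Nov 11: Sun, Dec 11: Tue.
Wednesday occurs in April, July — 2 months.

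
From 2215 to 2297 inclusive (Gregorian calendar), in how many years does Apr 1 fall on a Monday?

Track Apr 1's weekday year by year (advancing +1, or +2 across a Feb 29):
  2215: Sat  2216: Mon (+2) ✓  2217: Tue (+1)  2218: Wed (+1)  2219: Thu (+1)
  2220: Sat (+2)  2221: Sun (+1)  2222: Mon (+1) ✓  2223: Tue (+1)  2224: Thu (+2)
  2225: Fri (+1)  2226: Sat (+1)  2227: Sun (+1)  2228: Tue (+2)  … (55 more years) …
  2284: Tue (+2)  2285: Wed (+1)  2286: Thu (+1)  2287: Fri (+1)  2288: Sun (+2)
  2289: Mon (+1) ✓  2290: Tue (+1)  2291: Wed (+1)  2292: Fri (+2)  2293: Sat (+1)
  2294: Sun (+1)  2295: Mon (+1) ✓  2296: Wed (+2)  2297: Thu (+1)
Monday years: 2216, 2222, 2233, 2239, 2244, 2250, 2261, 2267, 2272, 2278, 2289, 2295 — 12 in total.

12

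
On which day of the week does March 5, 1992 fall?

Thursday

January 1, 1992 is a Wednesday.
March 5 is day 65 of the year, i.e. 64 days after Jan 1.
64 mod 7 = 1, so advance 1 weekday from Wednesday: Thursday.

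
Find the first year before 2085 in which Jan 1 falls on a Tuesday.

2075

Jan 1 advances by 2 weekdays after a leap year and by 1 after a common year.
2085: Jan 1 is Monday.
2084: Saturday (leap)
2083: Friday
2082: Thursday
2081: Wednesday
2080: Monday (leap)
2079: Sunday
2078: Saturday
2077: Friday
2076: Wednesday (leap)
2075: Tuesday
2075 begins on a Tuesday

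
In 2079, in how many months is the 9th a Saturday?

2

Check the 9th of each month of 2079: Jan 9: Mon, Feb 9: Thu, Mar 9: Thu, Apr 9: Sun, May 9: Tue, Jun 9: Fri, Jul 9: Sun, Aug 9: Wed, Sep 9: Sat, Oct 9: Mon, Nov 9: Thu, Dec 9: Sat.
Saturday occurs in September, December — 2 months.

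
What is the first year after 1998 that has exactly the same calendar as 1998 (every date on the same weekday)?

2009

Two years share a calendar iff Jan 1 falls on the same weekday and both are leap or both are common. 1998: Jan 1 is Thursday, common year.
1999: Jan 1 Friday, common
2000: Jan 1 Saturday, leap
2001: Jan 1 Monday, common
2002: Jan 1 Tuesday, common
2003: Jan 1 Wednesday, common
2004: Jan 1 Thursday, leap
2005: Jan 1 Saturday, common
2006: Jan 1 Sunday, common
2007: Jan 1 Monday, common
2008: Jan 1 Tuesday, leap
2009: Jan 1 Thursday, common
2009 matches on both conditions.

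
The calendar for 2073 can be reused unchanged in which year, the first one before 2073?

Two years share a calendar iff Jan 1 falls on the same weekday and both are leap or both are common. 2073: Jan 1 is Sunday, common year.
2072: Jan 1 Friday, leap
2071: Jan 1 Thursday, common
2070: Jan 1 Wednesday, common
2069: Jan 1 Tuesday, common
2068: Jan 1 Sunday, leap
2067: Jan 1 Saturday, common
2066: Jan 1 Friday, common
2065: Jan 1 Thursday, common
2064: Jan 1 Tuesday, leap
2063: Jan 1 Monday, common
2062: Jan 1 Sunday, common
2062 matches on both conditions.

2062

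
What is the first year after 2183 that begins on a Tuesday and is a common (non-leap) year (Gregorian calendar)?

2193

Jan 1 advances by 2 weekdays after a leap year and by 1 after a common year.
2183: Jan 1 is Wednesday.
2184: Thursday (leap)
2185: Saturday
2186: Sunday
2187: Monday
2188: Tuesday (leap)
2189: Thursday
2190: Friday
2191: Saturday
2192: Sunday (leap)
2193: Tuesday
2193 begins on a Tuesday and is a common year.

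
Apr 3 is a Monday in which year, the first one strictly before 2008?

From one year to the next, a fixed date's weekday advances by 1, or by 2 when a Feb 29 lies between the two dates.
2008: April 3 is Thursday.
2007: Tuesday (−2)
2006: Monday (−1)
Apr 3 falls on a Monday in 2006.

2006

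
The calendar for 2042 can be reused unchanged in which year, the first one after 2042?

Two years share a calendar iff Jan 1 falls on the same weekday and both are leap or both are common. 2042: Jan 1 is Wednesday, common year.
2043: Jan 1 Thursday, common
2044: Jan 1 Friday, leap
2045: Jan 1 Sunday, common
2046: Jan 1 Monday, common
2047: Jan 1 Tuesday, common
2048: Jan 1 Wednesday, leap
2049: Jan 1 Friday, common
2050: Jan 1 Saturday, common
2051: Jan 1 Sunday, common
2052: Jan 1 Monday, leap
2053: Jan 1 Wednesday, common
2053 matches on both conditions.

2053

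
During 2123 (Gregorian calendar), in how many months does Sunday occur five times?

A month of length L has five Sundays iff its first Sunday is on day ≤ L−28 (so day 1–3 in a 31-day month, 1–2 in a 30-day month, day 1 in a leap February).
Checking each month of 2123: Jan starts Fri (31d) ✓; Feb starts Mon (28d); Mar starts Mon (31d); Apr starts Thu (30d); May starts Sat (31d) ✓; Jun starts Tue (30d); Jul starts Thu (31d); Aug starts Sun (31d) ✓; Sep starts Wed (30d); Oct starts Fri (31d) ✓; Nov starts Mon (30d); Dec starts Wed (31d).
Five-Sunday months: January, May, August, October → 4.

4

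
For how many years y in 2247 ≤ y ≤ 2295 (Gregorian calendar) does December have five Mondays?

December has 31 days; it has five Mondays when Monday falls among the first (month-length − 28) days — i.e. when December 1 is one of Monday/Sunday/Saturday.
December 1 by year: 2247:Wed 2248:Fri 2249:Sat✓ 2250:Sun✓ 2251:Mon✓ 2252:Wed 2253:Thu 2254:Fri 2255:Sat✓ 2256:Mon✓ 2257:Tue 2258:Wed 2259:Thu 2260:Sat✓ 2261:Sun✓ …(19 more)… 2281:Thu 2282:Fri 2283:Sat✓ 2284:Mon✓ 2285:Tue 2286:Wed 2287:Thu 2288:Sat✓ 2289:Sun✓ 2290:Mon✓ 2291:Tue 2292:Thu 2293:Fri 2294:Sat✓ 2295:Sun✓
Years with five Mondays: 2249, 2250, 2251, 2255, 2256, 2260, 2261, 2262, 2266, 2267, 2272, 2273, 2277, 2278, 2279, 2283, 2284, 2288, 2289, 2290, 2294, 2295 → 22.

22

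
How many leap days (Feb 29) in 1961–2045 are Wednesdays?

3

Leap years in 1961–2045: 21 of them.
Feb 29 weekday advances by 5 (mod 7) from one leap year to the next four years later (or differs when a century non-leap intervenes).
Leap-day weekdays: 1964:Sat 1968:Thu 1972:Tue 1976:Sun 1980:Fri 1984:Wed✓ 1988:Mon 1992:Sat 1996:Thu 2000:Tue 2004:Sun 2008:Fri 2012:Wed✓ 2016:Mon 2020:Sat 2024:Thu 2028:Tue 2032:Sun 2036:Fri 2040:Wed✓ 2044:Mon
Wednesday: 1984, 2012, 2040 → 3.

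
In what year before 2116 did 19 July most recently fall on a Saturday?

2110

From one year to the next, a fixed date's weekday advances by 1, or by 2 when a Feb 29 lies between the two dates.
2116: July 19 is Sunday.
2115: Friday (−2)
2114: Thursday (−1)
2113: Wednesday (−1)
2112: Tuesday (−1)
2111: Sunday (−2)
2110: Saturday (−1)
19 July falls on a Saturday in 2110.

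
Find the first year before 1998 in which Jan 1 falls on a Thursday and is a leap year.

1976

Jan 1 advances by 2 weekdays after a leap year and by 1 after a common year.
1998: Jan 1 is Thursday.
1997: Wednesday
1996: Monday (leap)
1995: Sunday
1994: Saturday
1993: Friday
1992: Wednesday (leap)
1991: Tuesday
1990: Monday
1989: Sunday
1988: Friday (leap)
1987: Thursday
1986: Wednesday
1985: Tuesday
1984: Sunday (leap)
1983: Saturday
1982: Friday
1981: Thursday
1980: Tuesday (leap)
1979: Monday
1978: Sunday
1977: Saturday
1976: Thursday (leap)
1976 begins on a Thursday and is a leap year.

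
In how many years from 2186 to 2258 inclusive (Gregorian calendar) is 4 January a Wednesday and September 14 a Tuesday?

0

Check each year's weekday for 4 January and September 14:
  2186: Wed/Thu  2187: Thu/Fri  2188: Fri/Sun  2189: Sun/Mon  2190: Mon/Tue  2191: Tue/Wed  2192: Wed/Fri  2193: Fri/Sat  2194: Sat/Sun  2195: Sun/Mon  2196: Mon/Wed  2197: Wed/Thu  2198: Thu/Fri  2199: Fri/Sat  …(45 more)…  2245: Sat/Sun  2246: Sun/Mon  2247: Mon/Tue  2248: Tue/Thu  2249: Thu/Fri  2250: Fri/Sat  2251: Sat/Sun  2252: Sun/Tue  2253: Tue/Wed  2254: Wed/Thu  2255: Thu/Fri  2256: Fri/Sun  2257: Sun/Mon  2258: Mon/Tue
Both conditions hold in: no year — 0.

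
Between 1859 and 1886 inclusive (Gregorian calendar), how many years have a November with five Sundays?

November has 30 days; it has five Sundays when Sunday falls among the first (month-length − 28) days — i.e. when November 1 is one of Sunday/Saturday.
November 1 by year: 1859:Tue 1860:Thu 1861:Fri 1862:Sat✓ 1863:Sun✓ 1864:Tue 1865:Wed 1866:Thu 1867:Fri 1868:Sun✓ 1869:Mon 1870:Tue 1871:Wed 1872:Fri 1873:Sat✓ 1874:Sun✓ 1875:Mon 1876:Wed 1877:Thu 1878:Fri 1879:Sat✓ 1880:Mon 1881:Tue 1882:Wed 1883:Thu 1884:Sat✓ 1885:Sun✓ 1886:Mon
Years with five Sundays: 1862, 1863, 1868, 1873, 1874, 1879, 1884, 1885 → 8.

8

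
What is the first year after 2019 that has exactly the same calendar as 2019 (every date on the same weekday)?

2030

Two years share a calendar iff Jan 1 falls on the same weekday and both are leap or both are common. 2019: Jan 1 is Tuesday, common year.
2020: Jan 1 Wednesday, leap
2021: Jan 1 Friday, common
2022: Jan 1 Saturday, common
2023: Jan 1 Sunday, common
2024: Jan 1 Monday, leap
2025: Jan 1 Wednesday, common
2026: Jan 1 Thursday, common
2027: Jan 1 Friday, common
2028: Jan 1 Saturday, leap
2029: Jan 1 Monday, common
2030: Jan 1 Tuesday, common
2030 matches on both conditions.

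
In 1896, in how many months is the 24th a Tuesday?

Check the 24th of each month of 1896: Jan 24: Fri, Feb 24: Mon, Mar 24: Tue, Apr 24: Fri, May 24: Sun, Jun 24: Wed, Jul 24: Fri, Aug 24: Mon, Sep 24: Thu, Oct 24: Sat, Nov 24: Tue, Dec 24: Thu.
Tuesday occurs in March, November — 2 months.

2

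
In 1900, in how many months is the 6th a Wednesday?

Check the 6th of each month of 1900: Jan 6: Sat, Feb 6: Tue, Mar 6: Tue, Apr 6: Fri, May 6: Sun, Jun 6: Wed, Jul 6: Fri, Aug 6: Mon, Sep 6: Thu, Oct 6: Sat, Nov 6: Tue, Dec 6: Thu.
Wednesday occurs in June — 1 month.

1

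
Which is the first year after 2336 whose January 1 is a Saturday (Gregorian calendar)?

Jan 1 advances by 2 weekdays after a leap year and by 1 after a common year.
2336: Jan 1 is Wednesday (leap).
2337: Friday
2338: Saturday
2338 begins on a Saturday

2338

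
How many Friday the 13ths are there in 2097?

Check the 13th of each month of 2097: Jan 13: Sun, Feb 13: Wed, Mar 13: Wed, Apr 13: Sat, May 13: Mon, Jun 13: Thu, Jul 13: Sat, Aug 13: Tue, Sep 13: Fri, Oct 13: Sun, Nov 13: Wed, Dec 13: Fri.
Friday occurs in September, December — 2 months.

2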